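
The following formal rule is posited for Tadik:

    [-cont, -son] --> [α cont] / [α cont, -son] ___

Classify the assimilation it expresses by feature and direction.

progressive manner assimilation

The rule copies [cont] (continuancy) from the environment onto the target stops; since [±cont] encodes the stop/fricative manner contrast, the assimilating dimension is manner.
The conditioning segment sits to the left of the focus bar, meaning the trigger precedes the segment that changes — progressive assimilation.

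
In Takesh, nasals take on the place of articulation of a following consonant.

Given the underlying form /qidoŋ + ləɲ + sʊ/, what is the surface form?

/ŋ/ is a voiced velar nasal. The following trigger /l/ is alveolar, so /ŋ/ must become alveolar as well.
Changing only its place to alveolar gives [n] — the voiced alveolar nasal.
The same rule applies at the second boundary: /ɲ/ → [n] next to /s/.

[qidonlənsʊ]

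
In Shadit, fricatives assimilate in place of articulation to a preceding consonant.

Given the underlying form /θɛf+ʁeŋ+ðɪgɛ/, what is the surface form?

[θɛfveŋɣɪgɛ]

The rule targets /ʁ/ (voiced uvular fricative), which sits after the trigger /f/ (labiodental).
The voiced labiodental fricative is [v], so /ʁ/ → [v].
At the second juncture, /ð/ likewise becomes [ɣ] adjacent to /ŋ/.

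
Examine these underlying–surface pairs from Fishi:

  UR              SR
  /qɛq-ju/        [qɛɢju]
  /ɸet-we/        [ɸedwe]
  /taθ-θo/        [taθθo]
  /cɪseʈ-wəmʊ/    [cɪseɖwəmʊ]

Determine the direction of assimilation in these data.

The segment that alternates is /q/, which surfaces as [ɢ] when adjacent to /j/.
/q/ is voiceless while /j/ is voiced; the output [ɢ] is voiced, matching the trigger — so the feature that spreads is voicing.
The other alternating forms pattern the same way: /t/ → [d] before /w/ (voiceless → voiced, matching voiced); /ʈ/ → [ɖ] before /w/ (voiceless → voiced, matching voiced) — only voicing changes, and always toward the following segment.
Nothing changes in [taθθo]: there the adjacent consonants already agree in voicing (/θ/ and /θ/ are both voiceless), so this form is consistent with the same rule.
Since the segment that changes precedes the conditioning segment, the assimilation is regressive.

regressive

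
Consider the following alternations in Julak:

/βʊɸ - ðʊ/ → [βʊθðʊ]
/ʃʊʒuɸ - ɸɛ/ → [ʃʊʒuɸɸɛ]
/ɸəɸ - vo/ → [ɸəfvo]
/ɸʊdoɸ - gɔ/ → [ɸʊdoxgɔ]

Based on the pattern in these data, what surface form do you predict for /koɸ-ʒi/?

The data show regressive place assimilation: /ɸ/ → [θ] before /ð/; /ɸ/ → [f] before /v/; /ɸ/ → [x] before /g/. In each pair only place changes, matching the following consonant, while manner and voice stay constant.
No alternation appears in [ʃʊʒuɸɸɛ]: there the adjacent consonants already agree in place (/ɸ/ and /ɸ/ are both bilabial), so this form is consistent with the same rule.
/ɸ/ is a voiceless bilabial fricative. The following trigger /ʒ/ is postalveolar, so /ɸ/ must become postalveolar as well.
A voiceless postalveolar fricative is [ʃ], so the surface segment is [ʃ].

[koʃʒi]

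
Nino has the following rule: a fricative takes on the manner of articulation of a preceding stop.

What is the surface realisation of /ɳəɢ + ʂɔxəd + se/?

[ɳəɢʈɔxədte]

The rule targets /ʂ/ (voiceless retroflex fricative), which sits after the trigger /ɢ/ (stop).
Changing only its manner to stop gives [ʈ] — the voiceless retroflex stop.
At the second juncture, /s/ likewise becomes [t] adjacent to /d/.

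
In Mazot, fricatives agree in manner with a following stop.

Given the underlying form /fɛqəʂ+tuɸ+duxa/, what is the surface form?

/ʂ/ is a voiceless retroflex fricative. The following trigger /t/ is a stop, so /ʂ/ must become a stop as well.
A voiceless retroflex stop is [ʈ], so the surface segment is [ʈ].
The same rule applies at the second boundary: /ɸ/ → [p] next to /d/.

[fɛqəʈtupduxa]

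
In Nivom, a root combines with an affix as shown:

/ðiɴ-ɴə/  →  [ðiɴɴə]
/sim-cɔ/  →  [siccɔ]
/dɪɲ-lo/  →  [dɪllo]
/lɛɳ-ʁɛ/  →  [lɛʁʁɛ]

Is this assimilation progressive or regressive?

regressive

Comparing underlying and surface forms, /m/ → [c] is the alternation; the neighbouring /c/ is constant.
The output [c] is identical to the trigger /c/ — every feature (place, manner, voicing) has been copied — so this is total assimilation.
The remaining alternations confirm this: /ɲ/ → [l] before /l/; /ɳ/ → [ʁ] before /ʁ/ — in each case the output is a copy of the following consonant.
In [ðiɴɴə] the two consonants at the boundary are already identical (/ɴ/ + /ɴ/), so the rule applies vacuously and nothing changes.
The trigger is the following segment, so the direction is regressive (anticipatory).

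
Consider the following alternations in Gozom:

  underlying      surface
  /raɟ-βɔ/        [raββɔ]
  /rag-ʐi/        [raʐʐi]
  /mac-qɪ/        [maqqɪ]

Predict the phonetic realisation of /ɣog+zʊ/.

The data show regressive total assimilation (/ɟ/ → [β] before /β/; /g/ → [ʐ] before /ʐ/; /c/ → [q] before /q/): in every case the target segment becomes identical to its following neighbour, copying more than a single feature.
/g/ is the segment targeted by the rule; it sits immediately before /z/, so it assimilates completely and surfaces as [z].

[ɣozzʊ]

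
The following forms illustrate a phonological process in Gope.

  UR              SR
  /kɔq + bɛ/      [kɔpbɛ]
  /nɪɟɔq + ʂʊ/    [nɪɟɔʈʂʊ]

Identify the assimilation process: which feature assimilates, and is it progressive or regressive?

Underlying /q/ is realised as [p] next to /b/; /b/ itself does not change.
/q/ is uvular while /b/ is bilabial; the output [p] is bilabial, matching the trigger — so the feature that spreads is place.
Manner and voice are unchanged, so the assimilation is partial, not total.
Checking the remaining alternation: /q/ → [ʈ] before /ʂ/ (uvular → retroflex, matching retroflex) — only place changes, and always toward the following segment.
The trigger is the following segment, so the direction is regressive (anticipatory).

regressive place assimilation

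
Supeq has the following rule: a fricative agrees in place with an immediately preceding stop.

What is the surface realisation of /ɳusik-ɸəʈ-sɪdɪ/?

The rule targets /ɸ/ (voiceless bilabial fricative), which sits after the trigger /k/ (velar).
The voiceless velar fricative is [x], so /ɸ/ → [x].
The same rule applies at the second boundary: /s/ → [ʂ] next to /ʈ/.

[ɳusikxəʈʂɪdɪ]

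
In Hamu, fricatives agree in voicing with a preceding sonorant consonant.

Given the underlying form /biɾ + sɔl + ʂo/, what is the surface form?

[biɾzɔlʐo]

The rule targets /s/ (voiceless alveolar fricative), which sits after the trigger /ɾ/ (voiced).
The voiced alveolar fricative is [z], so /s/ → [z].
The same rule applies at the second boundary: /ʂ/ → [ʐ] next to /l/.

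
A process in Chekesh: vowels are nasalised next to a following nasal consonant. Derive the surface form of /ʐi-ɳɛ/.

/i/ sits next to the nasal /ɳ/ and is therefore nasalised to [ĩ].

[ʐĩɳɛ]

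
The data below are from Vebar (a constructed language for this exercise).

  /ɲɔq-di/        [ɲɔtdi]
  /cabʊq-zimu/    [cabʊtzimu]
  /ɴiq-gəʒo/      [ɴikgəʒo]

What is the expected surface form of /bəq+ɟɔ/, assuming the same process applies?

The data show regressive place assimilation: /q/ → [t] before /d/; /q/ → [t] before /z/; /q/ → [k] before /g/. In each pair only place changes, matching the following consonant, while manner and voice stay constant.
The rule targets /q/ (voiceless uvular stop), which sits before the trigger /ɟ/ (palatal).
Changing only its place to palatal gives [c] — the voiceless palatal stop.

[bəcɟɔ]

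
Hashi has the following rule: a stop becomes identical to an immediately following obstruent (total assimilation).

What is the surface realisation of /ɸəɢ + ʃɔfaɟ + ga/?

[ɸəʃʃɔfagga]

/ɢ/ is the segment targeted by the rule; it sits immediately before /ʃ/, so it assimilates completely and surfaces as [ʃ].
At the second juncture, /ɟ/ likewise becomes [g] adjacent to /g/.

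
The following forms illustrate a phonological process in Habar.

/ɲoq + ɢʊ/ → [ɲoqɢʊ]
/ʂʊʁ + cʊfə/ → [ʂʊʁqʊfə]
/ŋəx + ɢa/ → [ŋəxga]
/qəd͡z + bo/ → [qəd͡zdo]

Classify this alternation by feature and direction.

Comparing underlying and surface forms, /c/ → [q] is the alternation; the neighbouring /ʁ/ is constant.
/c/ is palatal while /ʁ/ is uvular; the output [q] is uvular, matching the trigger — so the feature that spreads is place.
Manner and voice are unchanged, so the assimilation is partial, not total.
The same holds elsewhere in the data: /ɢ/ → [g] after /x/ (uvular → velar, matching velar); /b/ → [d] after /d͡z/ (bilabial → alveolar, matching alveolar) — only place changes, and always toward the preceding segment.
No alternation appears in [ɲoqɢʊ]: there the adjacent consonants already agree in place (/ɢ/ and /q/ are both uvular), so this form is consistent with the same rule.
The trigger is the preceding segment, so the direction is progressive (perseverative).

progressive place assimilation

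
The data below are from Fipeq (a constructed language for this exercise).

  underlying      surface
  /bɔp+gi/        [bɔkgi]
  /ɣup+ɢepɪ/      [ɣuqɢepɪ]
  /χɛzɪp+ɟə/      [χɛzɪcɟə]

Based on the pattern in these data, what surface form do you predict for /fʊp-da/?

[fʊtda]

The data show regressive place assimilation: /p/ → [k] before /g/; /p/ → [q] before /ɢ/; /p/ → [c] before /ɟ/. In each pair only place changes, matching the following consonant, while manner and voice stay constant.
/p/ is a voiceless bilabial stop. The following trigger /d/ is alveolar, so /p/ must become alveolar as well.
A voiceless alveolar stop is [t], so the surface segment is [t].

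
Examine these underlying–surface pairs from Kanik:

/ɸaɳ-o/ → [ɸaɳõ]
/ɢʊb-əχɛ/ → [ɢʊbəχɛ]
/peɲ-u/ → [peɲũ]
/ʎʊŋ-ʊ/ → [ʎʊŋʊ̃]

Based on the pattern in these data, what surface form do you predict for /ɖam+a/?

The data show progressive nasality assimilation (vowel nasalisation): /o/ → [õ] after /ɳ/; /u/ → [ũ] after /ɲ/; /ʊ/ → [ʊ̃] after /ŋ/ — a vowel is nasalised by an immediately preceding nasal consonant.
No change occurs in [ɢʊbəχɛ] because the vowel at the boundary is adjacent to an oral consonant, not a nasal (/ə/ next to /b/).
The vowel /a/ is adjacent to the preceding nasal /m/, so it acquires [+nasal] and surfaces as [ã].

[ɖamã]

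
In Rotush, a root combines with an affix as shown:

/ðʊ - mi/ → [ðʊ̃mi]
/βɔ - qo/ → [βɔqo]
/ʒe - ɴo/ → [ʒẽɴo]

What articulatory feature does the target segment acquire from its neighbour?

The vowel /ʊ/ surfaces as nasalised [ʊ̃] next to the following nasal /m/ — it has acquired the [+nasal] feature of its neighbour.
The other form shows the same pattern: /e/ → [ẽ] before /ɴ/ — each time a vowel is nasalised next to a following nasal.
No change occurs in [βɔqo] because the vowel at the boundary is adjacent to an oral consonant, not a nasal (/ɔ/ next to /q/).

nasality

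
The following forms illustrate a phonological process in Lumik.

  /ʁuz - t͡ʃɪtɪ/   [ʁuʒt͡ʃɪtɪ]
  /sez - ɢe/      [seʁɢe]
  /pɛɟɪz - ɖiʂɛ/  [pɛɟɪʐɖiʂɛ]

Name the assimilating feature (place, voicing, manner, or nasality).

Comparing underlying and surface forms, /z/ → [ʒ] is the alternation; the neighbouring /t͡ʃ/ is constant.
/z/ is alveolar while /t͡ʃ/ is postalveolar; the output [ʒ] is postalveolar, matching the trigger — so the feature that spreads is place.
Checking the remaining alternations: /z/ → [ʁ] before /ɢ/ (alveolar → uvular, matching uvular); /z/ → [ʐ] before /ɖ/ (alveolar → retroflex, matching retroflex) — only place changes, and always toward the following segment.

place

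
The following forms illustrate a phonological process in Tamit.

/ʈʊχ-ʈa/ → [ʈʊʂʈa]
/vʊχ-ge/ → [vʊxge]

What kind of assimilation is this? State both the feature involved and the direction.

Comparing underlying and surface forms, /χ/ → [ʂ] is the alternation; the neighbouring /ʈ/ is constant.
The change uvular → retroflex matches the place of the following /ʈ/, identifying this as place assimilation.
Manner and voice are unchanged, so the assimilation is partial, not total.
The same holds elsewhere in the data: /χ/ → [x] before /g/ (uvular → velar, matching velar) — only place changes, and always toward the following segment.
The trigger is the following segment, so the direction is regressive (anticipatory).

regressive place assimilation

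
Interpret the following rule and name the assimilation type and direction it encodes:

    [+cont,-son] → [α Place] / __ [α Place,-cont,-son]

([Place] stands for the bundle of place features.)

The shared variable α links the value of the place features (abbreviated [Place]) on the target to the same value on the neighbouring segment, so place is the feature that assimilates.
The conditioning segment sits to the right of the focus bar, meaning the trigger follows the segment that changes — regressive assimilation.

regressive place assimilation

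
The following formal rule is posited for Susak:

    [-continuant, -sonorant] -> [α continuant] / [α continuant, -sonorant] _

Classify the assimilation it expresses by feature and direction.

progressive manner assimilation

The shared variable α links the value of [continuant] on the target to that of the neighbouring obstruent. [continuant] distinguishes stops from fricatives — a manner-of-articulation feature — so this is manner assimilation.
Since the environment is written before the underscore, the trigger precedes the target; the direction is progressive.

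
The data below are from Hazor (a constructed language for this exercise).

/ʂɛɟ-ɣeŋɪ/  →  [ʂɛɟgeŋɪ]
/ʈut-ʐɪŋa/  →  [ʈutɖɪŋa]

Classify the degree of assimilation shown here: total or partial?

partial assimilation

The segment that alternates is /ɣ/, which surfaces as [g] when adjacent to /ɟ/.
/ɣ/ is a fricative while /ɟ/ is a stop; the output [g] is a stop, matching the trigger — so the feature that spreads is manner.
Place and voice are unchanged, so the assimilation is partial, not total.
Checking the remaining alternation: /ʐ/ → [ɖ] after /t/ (fricative → stop, matching a stop) — only manner changes, and always toward the preceding segment.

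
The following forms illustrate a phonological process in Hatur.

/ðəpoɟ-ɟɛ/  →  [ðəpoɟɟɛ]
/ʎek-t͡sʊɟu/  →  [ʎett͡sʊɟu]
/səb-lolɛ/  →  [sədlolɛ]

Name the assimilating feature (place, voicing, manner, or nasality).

Comparing underlying and surface forms, /k/ → [t] is the alternation; the neighbouring /t͡s/ is constant.
The change velar → alveolar matches the place of the following /t͡s/, identifying this as place assimilation.
The same holds elsewhere in the data: /b/ → [d] before /l/ (bilabial → alveolar, matching alveolar) — only place changes, and always toward the following segment.
No alternation appears in [ðəpoɟɟɛ]: there the adjacent consonants already agree in place (/ɟ/ and /ɟ/ are both palatal), so this form is consistent with the same rule.

place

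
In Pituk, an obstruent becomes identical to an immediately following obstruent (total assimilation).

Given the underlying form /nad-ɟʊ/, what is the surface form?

/d/ is the segment targeted by the rule; it sits immediately before /ɟ/, so it assimilates completely and surfaces as [ɟ].

[naɟɟʊ]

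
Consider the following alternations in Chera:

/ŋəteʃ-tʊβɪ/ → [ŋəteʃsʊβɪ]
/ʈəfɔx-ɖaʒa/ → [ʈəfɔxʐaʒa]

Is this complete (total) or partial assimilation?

partial assimilation

Underlying /t/ is realised as [s] next to /ʃ/; /ʃ/ itself does not change.
/t/ is a stop while /ʃ/ is a fricative; the output [s] is a fricative, matching the trigger — so the feature that spreads is manner.
Place and voice are unchanged, so the assimilation is partial, not total.
The same holds elsewhere in the data: /ɖ/ → [ʐ] after /x/ (stop → fricative, matching a fricative) — only manner changes, and always toward the preceding segment.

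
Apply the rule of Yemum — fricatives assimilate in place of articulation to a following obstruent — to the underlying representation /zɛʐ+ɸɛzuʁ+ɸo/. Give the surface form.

/ʐ/ is a voiced retroflex fricative. The following trigger /ɸ/ is bilabial, so /ʐ/ must become bilabial as well.
The voiced bilabial fricative is [β], so /ʐ/ → [β].
The same rule applies at the second boundary: /ʁ/ → [β] next to /ɸ/.

[zɛβɸɛzuβɸo]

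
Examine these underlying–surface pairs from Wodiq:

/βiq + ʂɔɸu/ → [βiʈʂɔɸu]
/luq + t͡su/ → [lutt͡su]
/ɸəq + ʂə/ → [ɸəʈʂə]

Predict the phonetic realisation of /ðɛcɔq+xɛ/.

[ðɛcɔkxɛ]

The data show regressive place assimilation: /q/ → [ʈ] before /ʂ/; /q/ → [t] before /t͡s/. In each pair only place changes, matching the following consonant, while manner and voice stay constant.
/q/ is a voiceless uvular stop. The following trigger /x/ is velar, so /q/ must become velar as well.
The voiceless velar stop is [k], so /q/ → [k].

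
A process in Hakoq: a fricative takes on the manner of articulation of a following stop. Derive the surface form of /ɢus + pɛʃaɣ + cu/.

/s/ is a voiceless alveolar fricative. The following trigger /p/ is a stop, so /s/ must become a stop as well.
A voiceless alveolar stop is [t], so the surface segment is [t].
The same rule applies at the second boundary: /ɣ/ → [g] next to /c/.

[ɢutpɛʃagcu]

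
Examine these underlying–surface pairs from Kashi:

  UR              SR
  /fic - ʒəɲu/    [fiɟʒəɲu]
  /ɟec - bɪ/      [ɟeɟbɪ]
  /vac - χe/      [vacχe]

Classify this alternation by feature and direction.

regressive voicing assimilation

The segment that alternates is /c/, which surfaces as [ɟ] when adjacent to /ʒ/.
The change voiceless → voiced matches the voicing of the following /ʒ/, identifying this as voicing assimilation.
Place and manner are unchanged, so the assimilation is partial, not total.
The other alternating form patterns the same way: /c/ → [ɟ] before /b/ (voiceless → voiced, matching voiced) — only voicing changes, and always toward the following segment.
Nothing changes in [vacχe]: there the adjacent consonants already agree in voicing (/c/ and /χ/ are both voiceless), so this form is consistent with the same rule.
Since the segment that changes precedes the conditioning segment, the assimilation is regressive.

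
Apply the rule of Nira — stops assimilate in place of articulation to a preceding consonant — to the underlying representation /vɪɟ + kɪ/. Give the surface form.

[vɪɟcɪ]

/k/ is a voiceless velar stop. The preceding trigger /ɟ/ is palatal, so /k/ must become palatal as well.
A voiceless palatal stop is [c], so the surface segment is [c].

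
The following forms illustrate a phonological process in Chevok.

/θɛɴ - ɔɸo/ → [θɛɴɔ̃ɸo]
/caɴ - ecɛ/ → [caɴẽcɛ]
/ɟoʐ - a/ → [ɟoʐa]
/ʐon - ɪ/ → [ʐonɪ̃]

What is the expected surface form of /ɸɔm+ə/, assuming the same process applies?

[ɸɔmə̃]

The data show progressive nasality assimilation (vowel nasalisation): /ɔ/ → [ɔ̃] after /ɴ/; /e/ → [ẽ] after /ɴ/; /ɪ/ → [ɪ̃] after /n/ — a vowel is nasalised by an immediately preceding nasal consonant.
No change occurs in [ɟoʐa] because the vowel at the boundary is adjacent to an oral consonant, not a nasal (/a/ next to /ʐ/).
/ə/ sits next to the nasal /m/ and is therefore nasalised to [ə̃].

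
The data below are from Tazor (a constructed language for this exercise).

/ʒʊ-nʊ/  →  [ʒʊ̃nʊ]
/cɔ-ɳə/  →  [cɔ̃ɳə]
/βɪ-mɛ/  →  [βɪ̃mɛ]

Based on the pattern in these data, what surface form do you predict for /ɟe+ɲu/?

[ɟẽɲu]

The data show regressive nasality assimilation (vowel nasalisation): /ʊ/ → [ʊ̃] before /n/; /ɔ/ → [ɔ̃] before /ɳ/; /ɪ/ → [ɪ̃] before /m/ — a vowel is nasalised by an immediately following nasal consonant.
/e/ sits next to the nasal /ɲ/ and is therefore nasalised to [ẽ].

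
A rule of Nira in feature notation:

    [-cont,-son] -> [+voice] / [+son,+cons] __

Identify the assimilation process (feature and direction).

progressive voicing assimilation

The structural change is [+voice], and the conditioning segment [+son,+cons] (a sonorant consonant) is itself voiced, so the target comes to share the voicing of its neighbour — voicing assimilation.
Since the environment is written before the underscore, the trigger precedes the target; the direction is progressive.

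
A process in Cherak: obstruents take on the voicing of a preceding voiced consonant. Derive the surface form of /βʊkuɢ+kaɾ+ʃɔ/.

[βʊkuɢgaɾʒɔ]

The rule targets /k/ (voiceless velar stop), which sits after the trigger /ɢ/ (voiced).
The voiced velar stop is [g], so /k/ → [g].
The same rule applies at the second boundary: /ʃ/ → [ʒ] next to /ɾ/.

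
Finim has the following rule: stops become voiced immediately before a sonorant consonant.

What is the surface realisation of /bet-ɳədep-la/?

[bedɳədebla]

The rule targets /t/ (voiceless alveolar stop), which sits before the trigger /ɳ/ (voiced).
Changing only its voicing to voiced gives [d] — the voiced alveolar stop.
The same rule applies at the second boundary: /p/ → [b] next to /l/.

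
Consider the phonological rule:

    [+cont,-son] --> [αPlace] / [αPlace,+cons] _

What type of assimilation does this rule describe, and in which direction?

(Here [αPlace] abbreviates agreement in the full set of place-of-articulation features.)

The shared variable α links the value of the place features (abbreviated [Place]) on the target to the same value on the neighbouring segment, so place is the feature that assimilates.
The conditioning segment sits to the left of the focus bar, meaning the trigger precedes the segment that changes — progressive assimilation.

progressive place assimilation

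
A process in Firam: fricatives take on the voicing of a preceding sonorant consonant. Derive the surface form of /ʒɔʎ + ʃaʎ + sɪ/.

[ʒɔʎʒaʎzɪ]

The rule targets /ʃ/ (voiceless postalveolar fricative), which sits after the trigger /ʎ/ (voiced).
The voiced postalveolar fricative is [ʒ], so /ʃ/ → [ʒ].
The same rule applies at the second boundary: /s/ → [z] next to /ʎ/.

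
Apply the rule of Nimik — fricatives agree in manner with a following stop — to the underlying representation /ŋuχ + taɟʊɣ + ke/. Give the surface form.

The rule targets /χ/ (voiceless uvular fricative), which sits before the trigger /t/ (stop).
The voiceless uvular stop is [q], so /χ/ → [q].
At the second juncture, /ɣ/ likewise becomes [g] adjacent to /k/.

[ŋuqtaɟʊgke]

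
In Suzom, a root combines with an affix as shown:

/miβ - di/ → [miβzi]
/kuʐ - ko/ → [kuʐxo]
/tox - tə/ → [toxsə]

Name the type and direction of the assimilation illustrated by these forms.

The segment that alternates is /d/, which surfaces as [z] when adjacent to /β/.
The change stop → fricative matches the manner of the preceding /β/, identifying this as manner assimilation.
Place and voice are unchanged, so the assimilation is partial, not total.
Checking the remaining alternations: /k/ → [x] after /ʐ/ (stop → fricative, matching a fricative); /t/ → [s] after /x/ (stop → fricative, matching a fricative) — only manner changes, and always toward the preceding segment.
The trigger is the preceding segment, so the direction is progressive (perseverative).

progressive manner assimilation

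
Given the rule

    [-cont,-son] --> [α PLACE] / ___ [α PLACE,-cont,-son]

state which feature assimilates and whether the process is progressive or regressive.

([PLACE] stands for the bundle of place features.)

The shared variable α links the value of the place features (abbreviated [PLACE]) on the target to the same value on the neighbouring segment, so place is the feature that assimilates.
Since the environment is written after the underscore, the trigger follows the target; the direction is regressive.

regressive place assimilation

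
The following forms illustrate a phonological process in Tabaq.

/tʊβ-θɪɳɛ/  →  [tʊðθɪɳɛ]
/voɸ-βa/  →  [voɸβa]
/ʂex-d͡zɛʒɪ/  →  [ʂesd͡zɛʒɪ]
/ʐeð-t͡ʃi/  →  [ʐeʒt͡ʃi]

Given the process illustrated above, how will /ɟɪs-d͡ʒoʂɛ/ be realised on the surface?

[ɟɪʃd͡ʒoʂɛ]

The data show regressive place assimilation: /β/ → [ð] before /θ/; /x/ → [s] before /d͡z/; /ð/ → [ʒ] before /t͡ʃ/. In each pair only place changes, matching the following consonant, while manner and voice stay constant.
Nothing changes in [voɸβa]: there the adjacent consonants already agree in place (/ɸ/ and /β/ are both bilabial), so this form is consistent with the same rule.
/s/ is a voiceless alveolar fricative. The following trigger /d͡ʒ/ is postalveolar, so /s/ must become postalveolar as well.
A voiceless postalveolar fricative is [ʃ], so the surface segment is [ʃ].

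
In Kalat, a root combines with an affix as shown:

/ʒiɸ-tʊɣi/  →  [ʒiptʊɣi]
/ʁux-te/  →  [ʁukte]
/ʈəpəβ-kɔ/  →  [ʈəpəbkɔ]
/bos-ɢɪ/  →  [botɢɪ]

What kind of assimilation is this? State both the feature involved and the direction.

The segment that alternates is /ɸ/, which surfaces as [p] when adjacent to /t/.
The change fricative → stop matches the manner of the following /t/, identifying this as manner assimilation.
Place and voice are unchanged, so the assimilation is partial, not total.
Checking the remaining alternations: /x/ → [k] before /t/ (fricative → stop, matching a stop); /β/ → [b] before /k/ (fricative → stop, matching a stop); /s/ → [t] before /ɢ/ (fricative → stop, matching a stop) — only manner changes, and always toward the following segment.
Since the segment that changes precedes the conditioning segment, the assimilation is regressive.

regressive manner assimilation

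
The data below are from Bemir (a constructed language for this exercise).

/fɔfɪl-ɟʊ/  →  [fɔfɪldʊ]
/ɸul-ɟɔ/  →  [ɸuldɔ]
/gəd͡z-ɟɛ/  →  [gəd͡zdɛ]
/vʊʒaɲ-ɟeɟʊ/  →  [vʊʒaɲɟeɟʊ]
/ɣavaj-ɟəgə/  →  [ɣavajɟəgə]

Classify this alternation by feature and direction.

Underlying /ɟ/ is realised as [d] next to /l/; /l/ itself does not change.
The change palatal → alveolar matches the place of the preceding /l/, identifying this as place assimilation.
Manner and voice are unchanged, so the assimilation is partial, not total.
Checking the remaining alternation: /ɟ/ → [d] after /d͡z/ (palatal → alveolar, matching alveolar) — only place changes, and always toward the preceding segment.
No alternation appears in [vʊʒaɲɟeɟʊ], [ɣavajɟəgə]: there the adjacent consonants already agree in place (/ɟ/ and /ɲ/ are both palatal; /ɟ/ and /j/ are both palatal), so these forms are consistent with the same rule.
Since the segment that changes follows the conditioning segment, the assimilation is progressive.

progressive place assimilation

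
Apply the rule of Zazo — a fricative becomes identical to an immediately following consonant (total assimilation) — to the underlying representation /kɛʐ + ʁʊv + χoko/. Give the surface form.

[kɛʁʁʊχχoko]

/ʐ/ is the segment targeted by the rule; it sits immediately before /ʁ/, so it assimilates completely and surfaces as [ʁ].
The same rule applies at the second boundary: /v/ → [χ] next to /χ/.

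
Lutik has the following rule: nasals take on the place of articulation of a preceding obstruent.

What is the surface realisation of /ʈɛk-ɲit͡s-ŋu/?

[ʈɛkŋit͡snu]

The rule targets /ɲ/ (voiced palatal nasal), which sits after the trigger /k/ (velar).
Changing only its place to velar gives [ŋ] — the voiced velar nasal.
The same rule applies at the second boundary: /ŋ/ → [n] next to /t͡s/.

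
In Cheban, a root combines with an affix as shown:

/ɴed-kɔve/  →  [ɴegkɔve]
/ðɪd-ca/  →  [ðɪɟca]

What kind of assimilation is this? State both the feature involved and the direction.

The segment that alternates is /d/, which surfaces as [g] when adjacent to /k/.
The change alveolar → velar matches the place of the following /k/, identifying this as place assimilation.
Manner and voice are unchanged, so the assimilation is partial, not total.
The same holds elsewhere in the data: /d/ → [ɟ] before /c/ (alveolar → palatal, matching palatal) — only place changes, and always toward the following segment.
Since the segment that changes precedes the conditioning segment, the assimilation is regressive.

regressive place assimilation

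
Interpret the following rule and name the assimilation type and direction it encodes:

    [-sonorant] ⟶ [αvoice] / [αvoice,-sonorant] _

The rule copies [voice] from the environment onto the target, so the assimilating feature is voicing.
The conditioning segment sits to the left of the focus bar, meaning the trigger precedes the segment that changes — progressive assimilation.

progressive voicing assimilation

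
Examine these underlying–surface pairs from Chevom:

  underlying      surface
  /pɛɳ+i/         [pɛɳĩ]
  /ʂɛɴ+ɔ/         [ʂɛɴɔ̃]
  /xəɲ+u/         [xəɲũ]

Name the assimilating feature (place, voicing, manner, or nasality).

nasality

The vowel /i/ surfaces as nasalised [ĩ] next to the preceding nasal /ɳ/ — it has acquired the [+nasal] feature of its neighbour.
The other forms show the same pattern: /ɔ/ → [ɔ̃] after /ɴ/; /u/ → [ũ] after /ɲ/ — each time a vowel is nasalised next to a preceding nasal.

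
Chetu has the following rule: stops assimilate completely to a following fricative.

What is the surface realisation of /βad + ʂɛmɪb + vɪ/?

[βaʂʂɛmɪvvɪ]

/d/ is the segment targeted by the rule; it sits immediately before /ʂ/, so it assimilates completely and surfaces as [ʂ].
The same rule applies at the second boundary: /b/ → [v] next to /v/.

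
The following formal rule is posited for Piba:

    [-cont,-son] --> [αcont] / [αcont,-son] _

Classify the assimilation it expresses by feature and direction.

progressive manner assimilation

The shared variable α links the value of [cont] on the target to that of the neighbouring obstruent. [cont] distinguishes stops from fricatives — a manner-of-articulation feature — so this is manner assimilation.
The conditioning segment sits to the left of the focus bar, meaning the trigger precedes the segment that changes — progressive assimilation.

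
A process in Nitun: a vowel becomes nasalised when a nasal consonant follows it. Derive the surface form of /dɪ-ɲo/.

/ɪ/ sits next to the nasal /ɲ/ and is therefore nasalised to [ɪ̃].

[dɪ̃ɲo]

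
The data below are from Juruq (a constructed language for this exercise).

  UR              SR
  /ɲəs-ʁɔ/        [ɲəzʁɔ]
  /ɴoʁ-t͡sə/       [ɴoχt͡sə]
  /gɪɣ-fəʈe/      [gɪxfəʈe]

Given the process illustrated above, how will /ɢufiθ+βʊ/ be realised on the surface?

The data show regressive voicing assimilation: /s/ → [z] before /ʁ/; /ʁ/ → [χ] before /t͡s/; /ɣ/ → [x] before /f/. In each pair only voicing changes, matching the following consonant, while place and manner stay constant.
The rule targets /θ/ (voiceless dental fricative), which sits before the trigger /β/ (voiced).
Changing only its voicing to voiced gives [ð] — the voiced dental fricative.

[ɢufiðβʊ]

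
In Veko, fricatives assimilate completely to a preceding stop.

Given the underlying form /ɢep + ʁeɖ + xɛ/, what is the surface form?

[ɢeppeɖɖɛ]

/ʁ/ is the segment targeted by the rule; it sits immediately after /p/, so it assimilates completely and surfaces as [p].
The same rule applies at the second boundary: /x/ → [ɖ] next to /ɖ/.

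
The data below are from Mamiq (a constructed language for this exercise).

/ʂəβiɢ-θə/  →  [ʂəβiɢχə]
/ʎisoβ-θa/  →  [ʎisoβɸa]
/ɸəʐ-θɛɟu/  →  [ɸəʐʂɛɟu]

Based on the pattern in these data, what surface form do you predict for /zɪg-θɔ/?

The data show progressive place assimilation: /θ/ → [χ] after /ɢ/; /θ/ → [ɸ] after /β/; /θ/ → [ʂ] after /ʐ/. In each pair only place changes, matching the preceding consonant, while manner and voice stay constant.
/θ/ is a voiceless dental fricative. The preceding trigger /g/ is velar, so /θ/ must become velar as well.
A voiceless velar fricative is [x], so the surface segment is [x].

[zɪgxɔ]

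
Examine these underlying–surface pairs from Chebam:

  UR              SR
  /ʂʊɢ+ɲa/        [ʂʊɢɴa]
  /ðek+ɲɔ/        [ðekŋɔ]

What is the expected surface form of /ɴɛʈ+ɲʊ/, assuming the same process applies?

[ɴɛʈɳʊ]

The data show progressive place assimilation: /ɲ/ → [ɴ] after /ɢ/; /ɲ/ → [ŋ] after /k/. In each pair only place changes, matching the preceding consonant, while manner and voice stay constant.
/ɲ/ is a voiced palatal nasal. The preceding trigger /ʈ/ is retroflex, so /ɲ/ must become retroflex as well.
The voiced retroflex nasal is [ɳ], so /ɲ/ → [ɳ].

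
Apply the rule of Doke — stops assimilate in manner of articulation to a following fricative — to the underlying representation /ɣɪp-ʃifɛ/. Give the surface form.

The rule targets /p/ (voiceless bilabial stop), which sits before the trigger /ʃ/ (fricative).
A voiceless bilabial fricative is [ɸ], so the surface segment is [ɸ].

[ɣɪɸʃifɛ]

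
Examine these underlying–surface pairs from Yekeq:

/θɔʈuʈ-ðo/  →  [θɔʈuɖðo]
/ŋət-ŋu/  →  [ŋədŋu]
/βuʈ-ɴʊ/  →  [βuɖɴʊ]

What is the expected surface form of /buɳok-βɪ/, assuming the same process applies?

[buɳogβɪ]

The data show regressive voicing assimilation: /ʈ/ → [ɖ] before /ð/; /t/ → [d] before /ŋ/; /ʈ/ → [ɖ] before /ɴ/. In each pair only voicing changes, matching the following consonant, while place and manner stay constant.
/k/ is a voiceless velar stop. The following trigger /β/ is voiced, so /k/ must become voiced as well.
Changing only its voicing to voiced gives [g] — the voiced velar stop.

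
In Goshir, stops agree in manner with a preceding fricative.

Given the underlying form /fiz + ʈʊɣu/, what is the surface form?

The rule targets /ʈ/ (voiceless retroflex stop), which sits after the trigger /z/ (fricative).
A voiceless retroflex fricative is [ʂ], so the surface segment is [ʂ].

[fizʂʊɣu]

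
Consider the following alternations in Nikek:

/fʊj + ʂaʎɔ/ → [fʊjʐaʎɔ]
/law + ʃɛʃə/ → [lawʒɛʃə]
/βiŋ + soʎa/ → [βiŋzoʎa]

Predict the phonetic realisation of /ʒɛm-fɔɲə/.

The data show progressive voicing assimilation: /ʂ/ → [ʐ] after /j/; /ʃ/ → [ʒ] after /w/; /s/ → [z] after /ŋ/. In each pair only voicing changes, matching the preceding consonant, while place and manner stay constant.
The rule targets /f/ (voiceless labiodental fricative), which sits after the trigger /m/ (voiced).
A voiced labiodental fricative is [v], so the surface segment is [v].

[ʒɛmvɔɲə]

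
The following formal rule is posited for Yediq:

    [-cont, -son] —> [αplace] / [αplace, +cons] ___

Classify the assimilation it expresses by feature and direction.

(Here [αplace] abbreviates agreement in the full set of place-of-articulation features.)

progressive place assimilation

The shared variable α links the value of the place features (abbreviated [place]) on the target to the same value on the neighbouring segment, so place is the feature that assimilates.
The conditioning segment sits to the left of the focus bar, meaning the trigger precedes the segment that changes — progressive assimilation.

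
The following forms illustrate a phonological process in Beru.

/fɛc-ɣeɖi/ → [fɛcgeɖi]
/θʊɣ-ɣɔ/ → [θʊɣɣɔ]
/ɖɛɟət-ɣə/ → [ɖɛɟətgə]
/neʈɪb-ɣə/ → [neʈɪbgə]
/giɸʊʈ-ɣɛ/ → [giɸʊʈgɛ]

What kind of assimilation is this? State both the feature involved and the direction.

The segment that alternates is /ɣ/, which surfaces as [g] when adjacent to /c/.
The change fricative → stop matches the manner of the preceding /c/, identifying this as manner assimilation.
Place and voice are unchanged, so the assimilation is partial, not total.
The other alternating forms pattern the same way: /ɣ/ → [g] after /t/ (fricative → stop, matching a stop); /ɣ/ → [g] after /b/ (fricative → stop, matching a stop); /ɣ/ → [g] after /ʈ/ (fricative → stop, matching a stop) — only manner changes, and always toward the preceding segment.
No alternation appears in [θʊɣɣɔ]: there the adjacent consonants already agree in manner (/ɣ/ and /ɣ/ are both fricatives), so this form is consistent with the same rule.
The trigger is the preceding segment, so the direction is progressive (perseverative).

progressive manner assimilation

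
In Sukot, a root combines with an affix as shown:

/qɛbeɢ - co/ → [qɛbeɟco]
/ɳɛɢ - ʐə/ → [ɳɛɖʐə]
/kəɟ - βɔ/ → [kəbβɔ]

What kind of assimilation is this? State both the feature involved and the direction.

Comparing underlying and surface forms, /ɢ/ → [ɟ] is the alternation; the neighbouring /c/ is constant.
/ɢ/ is uvular while /c/ is palatal; the output [ɟ] is palatal, matching the trigger — so the feature that spreads is place.
Manner and voice are unchanged, so the assimilation is partial, not total.
The other alternating forms pattern the same way: /ɢ/ → [ɖ] before /ʐ/ (uvular → retroflex, matching retroflex); /ɟ/ → [b] before /β/ (palatal → bilabial, matching bilabial) — only place changes, and always toward the following segment.
The trigger is the following segment, so the direction is regressive (anticipatory).

regressive place assimilation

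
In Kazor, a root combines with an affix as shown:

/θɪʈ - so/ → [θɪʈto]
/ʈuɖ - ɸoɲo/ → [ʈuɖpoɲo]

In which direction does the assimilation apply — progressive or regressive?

progressive

Underlying /s/ is realised as [t] next to /ʈ/; /ʈ/ itself does not change.
The change fricative → stop matches the manner of the preceding /ʈ/, identifying this as manner assimilation.
Checking the remaining alternation: /ɸ/ → [p] after /ɖ/ (fricative → stop, matching a stop) — only manner changes, and always toward the preceding segment.
The trigger is the preceding segment, so the direction is progressive (perseverative).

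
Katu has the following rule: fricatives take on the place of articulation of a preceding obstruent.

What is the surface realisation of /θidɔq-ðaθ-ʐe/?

[θidɔqʁaθðe]

/ð/ is a voiced dental fricative. The preceding trigger /q/ is uvular, so /ð/ must become uvular as well.
Changing only its place to uvular gives [ʁ] — the voiced uvular fricative.
The same rule applies at the second boundary: /ʐ/ → [ð] next to /θ/.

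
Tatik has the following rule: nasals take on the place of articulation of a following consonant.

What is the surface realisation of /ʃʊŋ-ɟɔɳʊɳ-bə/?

The rule targets /ŋ/ (voiced velar nasal), which sits before the trigger /ɟ/ (palatal).
A voiced palatal nasal is [ɲ], so the surface segment is [ɲ].
The same rule applies at the second boundary: /ɳ/ → [m] next to /b/.

[ʃʊɲɟɔɳʊmbə]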